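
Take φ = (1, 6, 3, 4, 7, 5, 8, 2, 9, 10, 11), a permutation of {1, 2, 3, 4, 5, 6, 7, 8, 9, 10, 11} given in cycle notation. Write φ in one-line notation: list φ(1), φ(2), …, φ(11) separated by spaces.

6 9 4 7 8 3 5 2 10 11 1

Each element maps to the next entry in its cycle (wrapping to the front): 1→6, 2→9, 3→4, 4→7, 5→8, 6→3, 7→5, 8→2, 9→10, 10→11, 11→1.
Listing these in domain order gives 6 9 4 7 8 3 5 2 10 11 1.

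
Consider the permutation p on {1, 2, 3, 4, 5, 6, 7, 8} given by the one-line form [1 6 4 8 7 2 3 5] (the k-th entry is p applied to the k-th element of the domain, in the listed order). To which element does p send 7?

3

7 is element number 7 of the domain, and entry number 7 of the one-line form is 3, so p(7) = 3.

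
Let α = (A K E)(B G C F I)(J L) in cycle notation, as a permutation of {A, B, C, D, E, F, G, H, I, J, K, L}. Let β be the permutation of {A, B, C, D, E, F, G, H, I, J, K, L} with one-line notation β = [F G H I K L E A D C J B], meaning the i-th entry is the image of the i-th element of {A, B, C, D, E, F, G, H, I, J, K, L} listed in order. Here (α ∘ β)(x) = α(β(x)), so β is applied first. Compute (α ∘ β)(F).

J

β(F) = L, then α(L) = J; composing gives (α ∘ β)(F) = J.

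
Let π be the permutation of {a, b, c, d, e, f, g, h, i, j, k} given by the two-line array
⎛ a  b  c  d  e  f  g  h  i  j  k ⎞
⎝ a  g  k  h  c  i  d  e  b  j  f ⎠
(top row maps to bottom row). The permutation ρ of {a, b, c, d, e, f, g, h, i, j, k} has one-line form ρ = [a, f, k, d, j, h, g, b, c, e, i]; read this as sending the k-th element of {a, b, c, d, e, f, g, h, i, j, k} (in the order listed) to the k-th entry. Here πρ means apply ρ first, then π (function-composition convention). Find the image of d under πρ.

(πρ)(d) = π(ρ(d)). ρ(d) = d, then π(d) = h. So (πρ)(d) = h.

h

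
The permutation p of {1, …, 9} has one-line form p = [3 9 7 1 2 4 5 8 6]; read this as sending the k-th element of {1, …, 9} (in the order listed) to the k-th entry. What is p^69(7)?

4

Tracing 7 → 5 → … returns to 7 after 8 steps, so 7 lies in an 8-cycle (1, 3, 7, 5, 2, 9, 6, 4).
Powers repeat with period 8 on this cycle, and 69 mod 8 = 5, so p^69(7) = p^5(7).
Advancing 5 steps from 7: 7 → 5 → 2 → 9 → 6 → 4.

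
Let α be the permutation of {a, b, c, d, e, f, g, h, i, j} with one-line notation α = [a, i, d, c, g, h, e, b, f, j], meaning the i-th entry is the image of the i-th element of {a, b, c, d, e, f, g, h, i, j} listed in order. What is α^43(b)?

h

Tracing b → i → … returns to b after 4 steps, so b lies in a 4-cycle (b, i, f, h).
Since the cycle has length 4, α^43 acts on it the same as α^3 (43 mod 4 = 3).
Advancing 3 steps from b: b → i → f → h.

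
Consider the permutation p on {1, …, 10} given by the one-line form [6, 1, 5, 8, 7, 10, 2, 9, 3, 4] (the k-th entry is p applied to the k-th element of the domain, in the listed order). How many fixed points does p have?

0

No element satisfies p(x) = x, so there are 0 fixed points.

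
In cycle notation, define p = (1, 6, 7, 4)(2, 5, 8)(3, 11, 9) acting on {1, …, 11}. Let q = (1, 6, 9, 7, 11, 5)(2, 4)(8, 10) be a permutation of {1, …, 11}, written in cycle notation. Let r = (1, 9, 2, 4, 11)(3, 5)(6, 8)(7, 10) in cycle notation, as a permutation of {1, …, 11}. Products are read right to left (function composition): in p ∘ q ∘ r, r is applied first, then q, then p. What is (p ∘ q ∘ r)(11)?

7

Chase 11: r(11) = 1; q(1) = 6; p(6) = 7. Hence (p ∘ q ∘ r)(11) = 7.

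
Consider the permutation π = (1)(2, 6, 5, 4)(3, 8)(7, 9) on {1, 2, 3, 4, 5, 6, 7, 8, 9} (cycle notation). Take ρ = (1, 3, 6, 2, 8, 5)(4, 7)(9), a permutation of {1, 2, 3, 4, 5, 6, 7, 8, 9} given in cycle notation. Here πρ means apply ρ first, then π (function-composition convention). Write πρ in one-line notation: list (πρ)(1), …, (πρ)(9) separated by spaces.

8 3 5 9 1 6 2 4 7

For each element, apply ρ then π: 1 → 3 → 8; 2 → 8 → 3; 3 → 6 → 5; 4 → 7 → 9; 5 → 1 → 1; 6 → 2 → 6; 7 → 4 → 2; 8 → 5 → 4; 9 → 9 → 7.
So πρ in one-line form is 8 3 5 9 1 6 2 4 7.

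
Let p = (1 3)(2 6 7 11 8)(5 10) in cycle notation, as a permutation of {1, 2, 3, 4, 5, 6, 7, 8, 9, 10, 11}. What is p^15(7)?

7 lies in the 5-cycle (2 6 7 11 8).
On a 5-cycle, p^5 is the identity, so p^15 = p^0 there (15 ≡ 0 mod 5).
So p^15(7) = 7.

7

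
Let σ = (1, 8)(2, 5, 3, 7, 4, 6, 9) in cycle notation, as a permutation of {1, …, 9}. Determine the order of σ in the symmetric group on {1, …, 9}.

14

The disjoint cycles have lengths 7, 2.
The order is lcm(7, 2) = 14.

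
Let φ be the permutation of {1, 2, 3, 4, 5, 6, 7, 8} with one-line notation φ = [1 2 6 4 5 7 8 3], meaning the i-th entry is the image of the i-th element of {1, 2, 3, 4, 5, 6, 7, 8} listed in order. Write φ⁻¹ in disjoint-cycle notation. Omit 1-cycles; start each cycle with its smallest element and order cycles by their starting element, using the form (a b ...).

The cycle decomposition of φ is (3 6 7 8).
The inverse reverses every cycle; in canonical form, φ⁻¹ = (3 8 7 6).

(3 8 7 6)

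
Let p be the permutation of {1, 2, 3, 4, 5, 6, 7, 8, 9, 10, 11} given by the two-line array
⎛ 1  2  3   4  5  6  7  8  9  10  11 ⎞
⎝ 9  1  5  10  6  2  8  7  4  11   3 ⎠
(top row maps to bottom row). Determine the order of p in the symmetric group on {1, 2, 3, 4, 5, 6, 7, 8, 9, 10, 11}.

18

Writing p as disjoint cycles, the cycle lengths are 9, 2.
The order of p is the least common multiple of its cycle lengths: lcm(9, 2) = 18.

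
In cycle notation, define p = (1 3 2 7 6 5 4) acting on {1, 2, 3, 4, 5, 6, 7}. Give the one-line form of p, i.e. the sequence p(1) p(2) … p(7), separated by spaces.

3 7 2 1 4 5 6

Each element maps to the next entry in its cycle (wrapping to the front): 1↦3, 2↦7, 3↦2, 4↦1, 5↦4, 6↦5, 7↦6.
Listing these in domain order gives 3 7 2 1 4 5 6.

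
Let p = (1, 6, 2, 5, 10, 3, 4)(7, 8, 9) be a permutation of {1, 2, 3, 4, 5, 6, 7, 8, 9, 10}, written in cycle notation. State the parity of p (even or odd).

even

The cycle lengths are 7, 3.
A cycle of length ℓ contributes ℓ−1 transpositions, so p is a product of 6 + 2 = 8 transpositions — even.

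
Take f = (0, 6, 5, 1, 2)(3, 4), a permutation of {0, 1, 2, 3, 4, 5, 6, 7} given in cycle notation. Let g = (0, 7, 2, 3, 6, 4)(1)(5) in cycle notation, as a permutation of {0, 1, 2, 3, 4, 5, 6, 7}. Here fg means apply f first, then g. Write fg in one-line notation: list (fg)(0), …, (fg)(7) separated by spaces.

For each element, apply f then g: 0 → 6 → 4; 1 → 2 → 3; 2 → 0 → 7; 3 → 4 → 0; 4 → 3 → 6; 5 → 1 → 1; 6 → 5 → 5; 7 → 7 → 2.
Collecting the images, fg = [4 3 7 0 6 1 5 2].

4 3 7 0 6 1 5 2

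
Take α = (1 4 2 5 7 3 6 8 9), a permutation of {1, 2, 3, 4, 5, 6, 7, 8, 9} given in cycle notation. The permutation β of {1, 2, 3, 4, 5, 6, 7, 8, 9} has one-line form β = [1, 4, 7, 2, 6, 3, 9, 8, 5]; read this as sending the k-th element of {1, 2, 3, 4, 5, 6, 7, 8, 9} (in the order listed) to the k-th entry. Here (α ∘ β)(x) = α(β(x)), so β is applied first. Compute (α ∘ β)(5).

First apply β: β(5) = 6, then α(6) = 8. Thus (α ∘ β)(5) = 8.

8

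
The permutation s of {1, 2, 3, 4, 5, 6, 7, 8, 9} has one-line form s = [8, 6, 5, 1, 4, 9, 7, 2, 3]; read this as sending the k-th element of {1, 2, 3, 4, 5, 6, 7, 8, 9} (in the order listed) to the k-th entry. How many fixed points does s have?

The fixed points (elements with s(x) = x) are {7}, so there is 1.

1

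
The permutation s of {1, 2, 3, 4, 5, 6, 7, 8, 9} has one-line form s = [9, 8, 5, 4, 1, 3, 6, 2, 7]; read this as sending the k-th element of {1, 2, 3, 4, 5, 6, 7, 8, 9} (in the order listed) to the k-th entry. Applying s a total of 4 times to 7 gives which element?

Tracing 7 → 6 → … returns to 7 after 6 steps, so 7 lies in a 6-cycle (1, 9, 7, 6, 3, 5).
Stepping 4 places around the cycle: 7 → 6 → 3 → 5 → 1.

1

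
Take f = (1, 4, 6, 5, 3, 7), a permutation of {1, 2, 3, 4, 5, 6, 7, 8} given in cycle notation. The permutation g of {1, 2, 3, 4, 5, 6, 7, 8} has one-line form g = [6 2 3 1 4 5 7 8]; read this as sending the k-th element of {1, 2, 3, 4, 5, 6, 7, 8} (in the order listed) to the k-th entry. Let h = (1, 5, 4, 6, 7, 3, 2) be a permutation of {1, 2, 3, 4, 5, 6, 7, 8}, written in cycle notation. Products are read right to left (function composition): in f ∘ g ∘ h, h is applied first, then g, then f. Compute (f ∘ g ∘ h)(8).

8

(f ∘ g ∘ h)(8) = f(g(h(8))). h(8) = 8, then g(8) = 8, then f(8) = 8, so the result is 8.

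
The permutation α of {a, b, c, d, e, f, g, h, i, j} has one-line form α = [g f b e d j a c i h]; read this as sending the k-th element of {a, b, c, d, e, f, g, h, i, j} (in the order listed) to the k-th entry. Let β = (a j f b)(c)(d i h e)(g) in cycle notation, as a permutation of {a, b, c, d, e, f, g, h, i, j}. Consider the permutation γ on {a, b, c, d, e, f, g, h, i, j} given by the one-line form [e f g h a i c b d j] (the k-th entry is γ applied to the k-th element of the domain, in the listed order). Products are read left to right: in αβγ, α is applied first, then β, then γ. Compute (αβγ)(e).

d

Apply the permutations in order: α(e) = d, then β(d) = i, then γ(i) = d. So (αβγ)(e) = d.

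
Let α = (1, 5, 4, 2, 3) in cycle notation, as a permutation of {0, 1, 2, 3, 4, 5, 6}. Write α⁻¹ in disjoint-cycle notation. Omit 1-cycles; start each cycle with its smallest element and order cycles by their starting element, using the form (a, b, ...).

(1, 3, 2, 4, 5)

The inverse reverses each cycle.
After reversing and putting each cycle's least element first, α⁻¹ = (1, 3, 2, 4, 5).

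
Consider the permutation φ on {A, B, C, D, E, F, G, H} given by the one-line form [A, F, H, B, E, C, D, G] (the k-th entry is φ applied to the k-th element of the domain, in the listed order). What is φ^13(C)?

H

Tracing C → H → … returns to C after 6 steps, so C lies in a 6-cycle (B F C H G D).
Powers repeat with period 6 on this cycle, and 13 mod 6 = 1, so φ^13(C) = φ^1(C).
Stepping 1 place around the cycle: C → H.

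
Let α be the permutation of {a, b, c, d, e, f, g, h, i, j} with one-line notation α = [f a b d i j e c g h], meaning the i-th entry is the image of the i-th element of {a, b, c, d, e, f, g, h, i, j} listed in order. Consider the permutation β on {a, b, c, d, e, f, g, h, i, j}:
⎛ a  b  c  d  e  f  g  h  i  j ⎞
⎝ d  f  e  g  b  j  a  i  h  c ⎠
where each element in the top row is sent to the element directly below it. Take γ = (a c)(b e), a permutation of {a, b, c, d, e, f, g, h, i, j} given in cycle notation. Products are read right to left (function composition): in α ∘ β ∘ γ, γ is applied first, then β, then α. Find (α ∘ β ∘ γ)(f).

h

Apply the permutations in order: γ(f) = f, then β(f) = j, then α(j) = h. So (α ∘ β ∘ γ)(f) = h.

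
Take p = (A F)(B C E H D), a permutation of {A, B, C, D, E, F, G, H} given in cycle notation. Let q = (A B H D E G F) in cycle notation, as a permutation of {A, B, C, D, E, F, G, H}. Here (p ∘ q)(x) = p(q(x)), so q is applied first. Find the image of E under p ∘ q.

G

q(E) = G, then p(G) = G; composing gives (p ∘ q)(E) = G.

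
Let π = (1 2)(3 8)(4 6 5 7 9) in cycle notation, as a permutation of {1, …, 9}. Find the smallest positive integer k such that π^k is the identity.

10

The cycle type of π is (5, 2, 2).
The order is lcm(5, 2, 2) = 10.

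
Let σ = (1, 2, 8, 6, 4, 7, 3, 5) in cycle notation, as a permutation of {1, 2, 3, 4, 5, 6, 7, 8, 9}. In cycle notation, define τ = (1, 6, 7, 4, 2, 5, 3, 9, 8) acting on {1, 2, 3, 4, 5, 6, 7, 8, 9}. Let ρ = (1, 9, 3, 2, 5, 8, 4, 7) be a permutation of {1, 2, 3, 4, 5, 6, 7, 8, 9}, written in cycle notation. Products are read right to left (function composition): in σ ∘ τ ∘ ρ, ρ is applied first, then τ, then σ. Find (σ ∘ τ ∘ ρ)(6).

Chase 6: ρ(6) = 6; τ(6) = 7; σ(7) = 3. Hence (σ ∘ τ ∘ ρ)(6) = 3.

3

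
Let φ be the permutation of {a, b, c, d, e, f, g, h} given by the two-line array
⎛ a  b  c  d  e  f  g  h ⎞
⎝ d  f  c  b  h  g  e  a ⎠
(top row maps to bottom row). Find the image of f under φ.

The entry below f in the array is g, so φ(f) = g.

g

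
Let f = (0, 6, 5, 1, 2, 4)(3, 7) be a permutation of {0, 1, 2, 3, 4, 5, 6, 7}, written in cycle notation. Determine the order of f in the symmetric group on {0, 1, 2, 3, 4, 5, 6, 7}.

The disjoint cycles have lengths 6, 2.
The order is lcm(6, 2) = 6.

6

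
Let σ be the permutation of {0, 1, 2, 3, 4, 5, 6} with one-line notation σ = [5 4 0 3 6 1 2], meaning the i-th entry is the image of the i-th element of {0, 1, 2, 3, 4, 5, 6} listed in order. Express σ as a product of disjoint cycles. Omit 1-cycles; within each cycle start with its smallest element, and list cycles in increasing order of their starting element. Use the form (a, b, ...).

(0, 5, 1, 4, 6, 2)

Iterating σ from 0 gives 0 → 5 → 1 → 4 → 6 → 2 → 0; that is the 6-cycle (0, 5, 1, 4, 6, 2).
Continuing from each remaining unvisited element yields (0, 5, 1, 4, 6, 2).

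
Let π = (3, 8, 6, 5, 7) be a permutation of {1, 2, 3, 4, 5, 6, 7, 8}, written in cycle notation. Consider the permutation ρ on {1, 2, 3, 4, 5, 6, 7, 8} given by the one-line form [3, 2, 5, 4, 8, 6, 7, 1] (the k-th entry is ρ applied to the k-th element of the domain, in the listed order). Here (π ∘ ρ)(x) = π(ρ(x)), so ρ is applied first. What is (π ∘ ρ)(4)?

(π ∘ ρ)(4) = π(ρ(4)). ρ(4) = 4, then π(4) = 4. So (π ∘ ρ)(4) = 4.

4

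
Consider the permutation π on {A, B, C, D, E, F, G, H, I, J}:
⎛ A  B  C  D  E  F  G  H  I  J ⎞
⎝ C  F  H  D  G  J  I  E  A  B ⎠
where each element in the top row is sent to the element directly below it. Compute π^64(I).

Tracing I → A → … returns to I after 6 steps, so I lies in a 6-cycle (A C H E G I).
On a 6-cycle, π^6 is the identity, so π^64 = π^4 there (64 ≡ 4 mod 6).
Advancing 4 steps from I: I → A → C → H → E.

E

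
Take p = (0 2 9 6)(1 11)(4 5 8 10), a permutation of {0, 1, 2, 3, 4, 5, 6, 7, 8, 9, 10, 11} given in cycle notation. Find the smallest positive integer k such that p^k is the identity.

4

The cycle type of p is (4, 4, 2, 1, 1).
Since disjoint cycles commute, ord(p) = lcm(4, 4, 2) = 4.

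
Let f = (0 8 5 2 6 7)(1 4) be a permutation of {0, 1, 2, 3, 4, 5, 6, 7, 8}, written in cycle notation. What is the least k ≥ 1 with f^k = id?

The cycle type of f is (6, 2, 1).
Since disjoint cycles commute, ord(f) = lcm(6, 2) = 6.

6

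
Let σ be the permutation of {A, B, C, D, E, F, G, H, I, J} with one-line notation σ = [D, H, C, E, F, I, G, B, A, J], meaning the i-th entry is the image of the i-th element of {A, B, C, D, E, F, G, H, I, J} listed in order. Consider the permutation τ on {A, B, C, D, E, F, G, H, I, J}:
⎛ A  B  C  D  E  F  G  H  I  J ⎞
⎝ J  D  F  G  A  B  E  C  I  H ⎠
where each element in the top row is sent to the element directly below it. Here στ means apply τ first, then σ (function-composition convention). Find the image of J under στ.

B

(στ)(J) = σ(τ(J)). τ(J) = H, then σ(H) = B. So (στ)(J) = B.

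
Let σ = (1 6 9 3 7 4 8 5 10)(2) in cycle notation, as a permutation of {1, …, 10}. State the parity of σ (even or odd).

The cycle lengths are 9, 1.
A cycle is odd iff its length is even; σ has 0 even-length cycles, so sgn(σ) = (−1)^0 and σ is even.

even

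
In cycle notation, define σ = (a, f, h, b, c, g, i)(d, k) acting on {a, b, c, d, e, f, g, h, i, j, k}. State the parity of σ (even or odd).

odd

The cycle lengths are 7, 2, 1, 1.
A cycle of length ℓ contributes ℓ−1 transpositions, so σ is a product of 6 + 1 = 7 transpositions — odd.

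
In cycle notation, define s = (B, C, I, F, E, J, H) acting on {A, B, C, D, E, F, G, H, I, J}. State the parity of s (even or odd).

The cycle lengths are 7, 1, 1, 1.
A cycle of length ℓ contributes ℓ−1 transpositions, so s is a product of 6 transpositions — even.

even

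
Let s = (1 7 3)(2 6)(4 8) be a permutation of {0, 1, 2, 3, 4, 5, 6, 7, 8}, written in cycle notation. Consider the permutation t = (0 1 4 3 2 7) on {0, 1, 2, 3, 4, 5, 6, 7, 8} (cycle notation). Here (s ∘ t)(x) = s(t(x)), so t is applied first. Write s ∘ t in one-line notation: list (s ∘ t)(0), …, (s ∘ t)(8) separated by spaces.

7 8 3 6 1 5 2 0 4

Chase each element through t then s: 0 → 1 → 7; 1 → 4 → 8; 2 → 7 → 3; 3 → 2 → 6; 4 → 3 → 1; 5 → 5 → 5; 6 → 6 → 2; 7 → 0 → 0; 8 → 8 → 4.
So s ∘ t in one-line form is 7 8 3 6 1 5 2 0 4.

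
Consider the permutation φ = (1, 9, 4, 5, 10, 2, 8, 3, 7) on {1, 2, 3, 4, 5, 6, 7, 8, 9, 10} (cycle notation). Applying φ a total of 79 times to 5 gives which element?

5 lies in the 9-cycle (1, 9, 4, 5, 10, 2, 8, 3, 7).
On a 9-cycle, φ^9 is the identity, so φ^79 = φ^7 there (79 ≡ 7 mod 9).
Advancing 7 steps from 5: 5 → 10 → 2 → 8 → 3 → 7 → 1 → 9.

9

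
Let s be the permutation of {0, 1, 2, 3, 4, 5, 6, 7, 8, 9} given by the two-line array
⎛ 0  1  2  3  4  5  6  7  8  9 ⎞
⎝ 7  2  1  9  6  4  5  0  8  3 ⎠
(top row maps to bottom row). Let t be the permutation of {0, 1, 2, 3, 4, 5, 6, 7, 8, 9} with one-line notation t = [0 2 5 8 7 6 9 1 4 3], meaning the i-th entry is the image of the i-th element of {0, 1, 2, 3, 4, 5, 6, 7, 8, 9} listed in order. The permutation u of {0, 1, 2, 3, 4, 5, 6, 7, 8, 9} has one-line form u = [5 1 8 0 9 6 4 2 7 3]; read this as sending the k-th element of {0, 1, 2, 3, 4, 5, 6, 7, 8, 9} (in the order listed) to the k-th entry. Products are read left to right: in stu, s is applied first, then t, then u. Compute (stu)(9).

7

Apply the permutations in order: s(9) = 3, then t(3) = 8, then u(8) = 7. So (stu)(9) = 7.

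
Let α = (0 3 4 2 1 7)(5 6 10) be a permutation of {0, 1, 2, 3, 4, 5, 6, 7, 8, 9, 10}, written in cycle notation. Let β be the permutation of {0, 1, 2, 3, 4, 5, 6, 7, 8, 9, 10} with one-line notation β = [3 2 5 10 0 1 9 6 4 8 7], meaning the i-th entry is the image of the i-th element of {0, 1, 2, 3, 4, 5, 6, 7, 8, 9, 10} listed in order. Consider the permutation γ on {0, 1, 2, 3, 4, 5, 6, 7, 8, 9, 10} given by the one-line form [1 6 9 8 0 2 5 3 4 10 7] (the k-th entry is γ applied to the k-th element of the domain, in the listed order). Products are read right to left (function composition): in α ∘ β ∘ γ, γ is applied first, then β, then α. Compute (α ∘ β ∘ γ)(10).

10

(α ∘ β ∘ γ)(10) = α(β(γ(10))). γ(10) = 7, then β(7) = 6, then α(6) = 10, so the result is 10.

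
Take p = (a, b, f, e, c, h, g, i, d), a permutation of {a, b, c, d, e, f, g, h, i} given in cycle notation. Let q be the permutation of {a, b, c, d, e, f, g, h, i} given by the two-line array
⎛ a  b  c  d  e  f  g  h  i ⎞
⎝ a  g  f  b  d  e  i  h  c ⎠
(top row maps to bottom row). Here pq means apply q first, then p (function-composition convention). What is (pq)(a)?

b

(pq)(a) = p(q(a)). q(a) = a, then p(a) = b. So (pq)(a) = b.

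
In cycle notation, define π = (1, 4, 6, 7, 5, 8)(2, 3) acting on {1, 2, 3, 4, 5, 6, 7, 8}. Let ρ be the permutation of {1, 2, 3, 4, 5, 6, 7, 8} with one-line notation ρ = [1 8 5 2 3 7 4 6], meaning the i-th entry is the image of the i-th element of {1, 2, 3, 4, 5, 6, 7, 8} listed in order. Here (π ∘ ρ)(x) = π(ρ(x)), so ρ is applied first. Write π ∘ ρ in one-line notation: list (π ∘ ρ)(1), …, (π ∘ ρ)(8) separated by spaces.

4 1 8 3 2 5 6 7

Chase each element through ρ then π: 1 → 1 → 4; 2 → 8 → 1; 3 → 5 → 8; 4 → 2 → 3; 5 → 3 → 2; 6 → 7 → 5; 7 → 4 → 6; 8 → 6 → 7.
So π ∘ ρ in one-line form is 4 1 8 3 2 5 6 7.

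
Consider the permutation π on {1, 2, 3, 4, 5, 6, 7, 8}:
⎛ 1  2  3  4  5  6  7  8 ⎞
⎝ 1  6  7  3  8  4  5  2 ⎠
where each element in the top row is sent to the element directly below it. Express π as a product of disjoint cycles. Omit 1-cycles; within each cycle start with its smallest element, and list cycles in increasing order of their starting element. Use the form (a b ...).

Start at 2 and follow images: 2 → 6 → 4 → 3 → 7 → 5 → 8 → 2, giving the cycle (2 6 4 3 7 5 8).
Repeating from the next unused element and collecting all non-trivial cycles gives (2 6 4 3 7 5 8).

(2 6 4 3 7 5 8)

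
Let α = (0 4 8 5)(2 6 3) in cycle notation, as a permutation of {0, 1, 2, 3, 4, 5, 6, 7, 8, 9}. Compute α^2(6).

2

6 lies in the 3-cycle (2 6 3).
Stepping 2 places around the cycle: 6 → 3 → 2.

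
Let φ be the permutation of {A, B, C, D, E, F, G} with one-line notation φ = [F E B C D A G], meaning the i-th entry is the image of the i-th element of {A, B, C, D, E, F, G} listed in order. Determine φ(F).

F is element number 6 of the domain, and entry number 6 of the one-line form is A, so φ(F) = A.

A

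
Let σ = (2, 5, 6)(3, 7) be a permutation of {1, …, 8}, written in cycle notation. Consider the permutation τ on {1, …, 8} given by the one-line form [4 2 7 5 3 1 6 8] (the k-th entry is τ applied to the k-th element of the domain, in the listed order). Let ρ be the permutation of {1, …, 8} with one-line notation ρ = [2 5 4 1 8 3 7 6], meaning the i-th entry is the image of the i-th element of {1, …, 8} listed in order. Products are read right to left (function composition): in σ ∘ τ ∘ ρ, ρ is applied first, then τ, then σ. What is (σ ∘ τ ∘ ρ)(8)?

1

(σ ∘ τ ∘ ρ)(8) = σ(τ(ρ(8))). ρ(8) = 6, then τ(6) = 1, then σ(1) = 1, so the result is 1.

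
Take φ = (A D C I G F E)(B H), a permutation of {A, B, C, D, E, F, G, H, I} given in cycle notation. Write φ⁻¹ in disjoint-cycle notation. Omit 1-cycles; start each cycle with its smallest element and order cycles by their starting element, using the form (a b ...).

(A E F G I C D)(B H)

Inverting a permutation written in cycle notation just reverses the order within every cycle.
After reversing and putting each cycle's least element first, φ⁻¹ = (A E F G I C D)(B H).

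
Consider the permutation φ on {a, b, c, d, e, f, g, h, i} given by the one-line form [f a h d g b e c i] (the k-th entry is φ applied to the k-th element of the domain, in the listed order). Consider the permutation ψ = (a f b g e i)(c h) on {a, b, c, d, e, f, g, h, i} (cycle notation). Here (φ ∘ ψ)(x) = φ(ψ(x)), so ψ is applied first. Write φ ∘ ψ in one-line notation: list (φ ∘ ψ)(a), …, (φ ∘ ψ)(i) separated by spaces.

b e c d i a g h f

(φ ∘ ψ)(x) = φ(ψ(x)). Computing each image: φ(ψ(a)) = φ(f) = b, φ(ψ(b)) = φ(g) = e, φ(ψ(c)) = φ(h) = c, φ(ψ(d)) = φ(d) = d, φ(ψ(e)) = φ(i) = i, φ(ψ(f)) = φ(b) = a, φ(ψ(g)) = φ(e) = g, φ(ψ(h)) = φ(c) = h, φ(ψ(i)) = φ(a) = f.
Hence φ ∘ ψ = [b e c d i a g h f].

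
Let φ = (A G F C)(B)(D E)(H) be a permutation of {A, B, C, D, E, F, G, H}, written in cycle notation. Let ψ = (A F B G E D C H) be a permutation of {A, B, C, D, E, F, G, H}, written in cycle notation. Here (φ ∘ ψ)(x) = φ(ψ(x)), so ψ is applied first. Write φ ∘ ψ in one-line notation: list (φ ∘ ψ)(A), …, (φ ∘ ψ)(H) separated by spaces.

(φ ∘ ψ)(x) = φ(ψ(x)). Computing each image: φ(ψ(A)) = φ(F) = C, φ(ψ(B)) = φ(G) = F, φ(ψ(C)) = φ(H) = H, φ(ψ(D)) = φ(C) = A, φ(ψ(E)) = φ(D) = E, φ(ψ(F)) = φ(B) = B, φ(ψ(G)) = φ(E) = D, φ(ψ(H)) = φ(A) = G.
Hence φ ∘ ψ = [C F H A E B D G].

C F H A E B D G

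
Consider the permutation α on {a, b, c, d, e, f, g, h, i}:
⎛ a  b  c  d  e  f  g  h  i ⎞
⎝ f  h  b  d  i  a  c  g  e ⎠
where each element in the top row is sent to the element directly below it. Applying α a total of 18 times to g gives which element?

b

Tracing g → c → … returns to g after 4 steps, so g lies in a 4-cycle (b, h, g, c).
On a 4-cycle, α^4 is the identity, so α^18 = α^2 there (18 ≡ 2 mod 4).
Advancing 2 steps from g: g → c → b.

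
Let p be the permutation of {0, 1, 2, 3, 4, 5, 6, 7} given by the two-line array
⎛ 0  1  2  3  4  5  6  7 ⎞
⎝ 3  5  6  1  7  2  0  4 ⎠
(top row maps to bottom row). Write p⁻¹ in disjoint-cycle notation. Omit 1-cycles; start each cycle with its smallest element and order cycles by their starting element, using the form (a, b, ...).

(0, 6, 2, 5, 1, 3)(4, 7)

The cycle decomposition of p is (0, 3, 1, 5, 2, 6)(4, 7).
The inverse reverses every cycle; in canonical form, p⁻¹ = (0, 6, 2, 5, 1, 3)(4, 7).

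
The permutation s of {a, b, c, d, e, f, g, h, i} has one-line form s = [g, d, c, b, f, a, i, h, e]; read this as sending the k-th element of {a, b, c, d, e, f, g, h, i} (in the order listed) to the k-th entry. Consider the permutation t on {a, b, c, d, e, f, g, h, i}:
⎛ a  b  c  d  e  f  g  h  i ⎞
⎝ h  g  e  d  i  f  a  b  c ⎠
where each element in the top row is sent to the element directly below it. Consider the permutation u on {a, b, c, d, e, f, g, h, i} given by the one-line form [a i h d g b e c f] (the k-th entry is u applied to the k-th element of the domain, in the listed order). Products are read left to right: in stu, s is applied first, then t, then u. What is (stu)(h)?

i

(stu)(h) = u(t(s(h))). s(h) = h, then t(h) = b, then u(b) = i, so the result is i.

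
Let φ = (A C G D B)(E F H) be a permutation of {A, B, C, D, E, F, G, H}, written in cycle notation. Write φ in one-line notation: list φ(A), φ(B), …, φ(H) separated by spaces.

C A G B F H D E

Reading each image from the cycles: A→C, B→A, C→G, D→B, E→F, F→H, G→D, H→E.
Listing these in domain order gives C A G B F H D E.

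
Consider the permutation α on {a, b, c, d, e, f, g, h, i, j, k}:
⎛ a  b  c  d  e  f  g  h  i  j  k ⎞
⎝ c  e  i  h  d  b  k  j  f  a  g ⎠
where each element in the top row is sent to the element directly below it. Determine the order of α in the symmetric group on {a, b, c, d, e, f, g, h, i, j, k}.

Writing α as disjoint cycles, the cycle lengths are 9, 2.
Since disjoint cycles commute, ord(α) = lcm(9, 2) = 18.

18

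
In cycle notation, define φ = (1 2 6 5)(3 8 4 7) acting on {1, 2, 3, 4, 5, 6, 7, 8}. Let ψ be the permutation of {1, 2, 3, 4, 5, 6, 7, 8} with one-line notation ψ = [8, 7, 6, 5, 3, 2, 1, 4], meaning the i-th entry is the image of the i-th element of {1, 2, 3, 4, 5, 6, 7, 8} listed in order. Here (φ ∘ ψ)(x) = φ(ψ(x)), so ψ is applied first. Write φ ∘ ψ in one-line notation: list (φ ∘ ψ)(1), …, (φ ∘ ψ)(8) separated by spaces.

4 3 5 1 8 6 2 7

(φ ∘ ψ)(x) = φ(ψ(x)). Computing each image: φ(ψ(1)) = φ(8) = 4, φ(ψ(2)) = φ(7) = 3, φ(ψ(3)) = φ(6) = 5, φ(ψ(4)) = φ(5) = 1, φ(ψ(5)) = φ(3) = 8, φ(ψ(6)) = φ(2) = 6, φ(ψ(7)) = φ(1) = 2, φ(ψ(8)) = φ(4) = 7.
Hence φ ∘ ψ = [4 3 5 1 8 6 2 7].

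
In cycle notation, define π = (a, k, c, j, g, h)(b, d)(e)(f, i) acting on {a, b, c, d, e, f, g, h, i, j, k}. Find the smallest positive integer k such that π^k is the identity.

6

The disjoint cycles have lengths 6, 2, 2, 1.
The order of π is the least common multiple of its cycle lengths: lcm(6, 2, 2) = 6.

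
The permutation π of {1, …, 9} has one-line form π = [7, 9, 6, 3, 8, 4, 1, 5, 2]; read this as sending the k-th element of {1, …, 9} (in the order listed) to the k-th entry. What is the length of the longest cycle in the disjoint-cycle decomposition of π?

3

Decomposing into disjoint cycles gives (1, 7)(2, 9)(3, 6, 4)(5, 8); the longest has length 3.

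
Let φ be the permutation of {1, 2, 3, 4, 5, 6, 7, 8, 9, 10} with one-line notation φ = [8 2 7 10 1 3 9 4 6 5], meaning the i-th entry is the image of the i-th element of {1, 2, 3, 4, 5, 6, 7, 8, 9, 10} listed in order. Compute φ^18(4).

1

Tracing 4 → 10 → … returns to 4 after 5 steps, so 4 lies in a 5-cycle (1, 8, 4, 10, 5).
On a 5-cycle, φ^5 is the identity, so φ^18 = φ^3 there (18 ≡ 3 mod 5).
Advancing 3 steps from 4: 4 → 10 → 5 → 1.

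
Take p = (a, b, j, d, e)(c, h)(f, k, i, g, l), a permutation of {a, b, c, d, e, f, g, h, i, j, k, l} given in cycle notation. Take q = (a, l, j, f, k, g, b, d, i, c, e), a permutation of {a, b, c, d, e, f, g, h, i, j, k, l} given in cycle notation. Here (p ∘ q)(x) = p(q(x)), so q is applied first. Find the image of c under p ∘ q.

First apply q: q(c) = e, then p(e) = a. Thus (p ∘ q)(c) = a.

a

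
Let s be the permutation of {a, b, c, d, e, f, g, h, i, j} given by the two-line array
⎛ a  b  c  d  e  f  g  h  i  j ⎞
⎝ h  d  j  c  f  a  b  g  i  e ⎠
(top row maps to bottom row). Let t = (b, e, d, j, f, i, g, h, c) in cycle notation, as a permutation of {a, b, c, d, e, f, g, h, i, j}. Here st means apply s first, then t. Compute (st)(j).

d

First apply s: s(j) = e, then t(e) = d. Thus (st)(j) = d.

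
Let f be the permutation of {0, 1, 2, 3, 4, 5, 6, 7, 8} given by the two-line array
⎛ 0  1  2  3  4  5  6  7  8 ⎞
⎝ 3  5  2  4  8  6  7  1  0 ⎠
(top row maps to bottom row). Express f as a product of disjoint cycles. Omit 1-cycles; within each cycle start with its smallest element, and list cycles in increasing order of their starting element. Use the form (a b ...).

(0 3 4 8)(1 5 6 7)

From 0: 0 → 3 → 4 → 8 → 0, closing the cycle (0 3 4 8).
Repeating from the next unused element and collecting all non-trivial cycles gives (0 3 4 8)(1 5 6 7).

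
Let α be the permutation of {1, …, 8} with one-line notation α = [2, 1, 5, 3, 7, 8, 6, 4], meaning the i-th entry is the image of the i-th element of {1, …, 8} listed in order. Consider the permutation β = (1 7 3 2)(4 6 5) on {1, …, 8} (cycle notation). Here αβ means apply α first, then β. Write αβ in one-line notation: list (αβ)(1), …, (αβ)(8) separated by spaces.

(αβ)(x) = β(α(x)). Computing each image: β(α(1)) = β(2) = 1, β(α(2)) = β(1) = 7, β(α(3)) = β(5) = 4, β(α(4)) = β(3) = 2, β(α(5)) = β(7) = 3, β(α(6)) = β(8) = 8, β(α(7)) = β(6) = 5, β(α(8)) = β(4) = 6.
Hence αβ = [1 7 4 2 3 8 5 6].

1 7 4 2 3 8 5 6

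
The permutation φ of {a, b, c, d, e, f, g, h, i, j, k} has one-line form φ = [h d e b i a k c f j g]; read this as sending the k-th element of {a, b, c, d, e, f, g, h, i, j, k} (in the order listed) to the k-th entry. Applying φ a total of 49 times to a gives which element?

Tracing a → h → … returns to a after 6 steps, so a lies in a 6-cycle (a h c e i f).
Powers repeat with period 6 on this cycle, and 49 mod 6 = 1, so φ^49(a) = φ^1(a).
Advancing 1 step from a: a → h.

h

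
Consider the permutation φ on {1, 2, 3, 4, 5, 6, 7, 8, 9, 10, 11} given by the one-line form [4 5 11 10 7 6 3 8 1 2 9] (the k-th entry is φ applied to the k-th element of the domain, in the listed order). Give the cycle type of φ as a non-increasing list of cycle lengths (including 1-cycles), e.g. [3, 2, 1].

[9, 1, 1]

The disjoint cycles are (1, 4, 10, 2, 5, 7, 3, 11, 9)(6)(8), with lengths 9, 1, 1 in non-increasing order.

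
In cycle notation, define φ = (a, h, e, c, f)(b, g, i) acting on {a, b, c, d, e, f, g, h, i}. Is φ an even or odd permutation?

The cycle lengths are 5, 3, 1.
A cycle of length ℓ contributes ℓ−1 transpositions, so φ is a product of 4 + 2 = 6 transpositions — even.

even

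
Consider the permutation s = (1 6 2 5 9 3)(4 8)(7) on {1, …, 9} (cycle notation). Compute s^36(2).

2 lies in the 6-cycle (1 6 2 5 9 3).
On a 6-cycle, s^6 is the identity, so s^36 = s^0 there (36 ≡ 0 mod 6).
So s^36(2) = 2.

2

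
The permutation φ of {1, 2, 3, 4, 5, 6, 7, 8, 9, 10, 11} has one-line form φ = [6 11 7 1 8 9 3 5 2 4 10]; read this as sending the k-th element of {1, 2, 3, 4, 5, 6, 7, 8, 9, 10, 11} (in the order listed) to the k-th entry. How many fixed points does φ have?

0

No element satisfies φ(x) = x, so there are 0 fixed points.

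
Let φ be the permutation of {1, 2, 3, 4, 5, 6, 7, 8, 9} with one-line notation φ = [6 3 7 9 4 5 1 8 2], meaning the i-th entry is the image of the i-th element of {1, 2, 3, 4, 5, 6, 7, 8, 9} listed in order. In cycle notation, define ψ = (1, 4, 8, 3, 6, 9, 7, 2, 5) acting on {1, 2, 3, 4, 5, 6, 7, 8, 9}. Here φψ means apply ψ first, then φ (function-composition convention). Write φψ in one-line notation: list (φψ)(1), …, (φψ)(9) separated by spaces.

9 4 5 8 6 2 3 7 1

(φψ)(x) = φ(ψ(x)). Computing each image: φ(ψ(1)) = φ(4) = 9, φ(ψ(2)) = φ(5) = 4, φ(ψ(3)) = φ(6) = 5, φ(ψ(4)) = φ(8) = 8, φ(ψ(5)) = φ(1) = 6, φ(ψ(6)) = φ(9) = 2, φ(ψ(7)) = φ(2) = 3, φ(ψ(8)) = φ(3) = 7, φ(ψ(9)) = φ(7) = 1.
Hence φψ = [9 4 5 8 6 2 3 7 1].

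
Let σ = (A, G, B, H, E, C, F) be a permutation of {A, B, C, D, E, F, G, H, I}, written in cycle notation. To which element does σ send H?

Within (A, G, B, H, E, C, F), H ↦ E.

E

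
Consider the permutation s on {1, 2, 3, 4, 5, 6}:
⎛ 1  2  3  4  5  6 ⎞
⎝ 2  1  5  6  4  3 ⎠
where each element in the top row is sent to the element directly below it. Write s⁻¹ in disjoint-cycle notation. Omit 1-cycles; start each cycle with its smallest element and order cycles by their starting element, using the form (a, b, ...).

(1, 2)(3, 6, 4, 5)

First write s in disjoint cycles: (1, 2)(3, 5, 4, 6).
Reversing each cycle (and rotating so the smallest element leads) gives s⁻¹ = (1, 2)(3, 6, 4, 5).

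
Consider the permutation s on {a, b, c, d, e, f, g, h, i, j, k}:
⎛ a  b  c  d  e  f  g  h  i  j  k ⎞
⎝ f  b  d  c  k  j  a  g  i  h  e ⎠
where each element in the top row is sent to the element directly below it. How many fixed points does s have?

2

The fixed points (elements with s(x) = x) are {b, i}, so there are 2.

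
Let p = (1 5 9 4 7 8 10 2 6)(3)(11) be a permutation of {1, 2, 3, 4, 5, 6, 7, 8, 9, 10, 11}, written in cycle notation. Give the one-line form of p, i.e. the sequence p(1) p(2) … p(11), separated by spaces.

5 6 3 7 9 1 8 10 4 2 11

Each element maps to the next entry in its cycle (wrapping to the front): 1↦5, 2↦6, 3↦3, 4↦7, 5↦9, 6↦1, 7↦8, 8↦10, 9↦4, 10↦2, 11↦11.
So the one-line form is 5 6 3 7 9 1 8 10 4 2 11.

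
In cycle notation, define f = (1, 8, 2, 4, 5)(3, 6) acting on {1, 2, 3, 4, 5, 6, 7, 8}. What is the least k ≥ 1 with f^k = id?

The disjoint cycles have lengths 5, 2, 1.
The order of f is the least common multiple of its cycle lengths: lcm(5, 2) = 10.

10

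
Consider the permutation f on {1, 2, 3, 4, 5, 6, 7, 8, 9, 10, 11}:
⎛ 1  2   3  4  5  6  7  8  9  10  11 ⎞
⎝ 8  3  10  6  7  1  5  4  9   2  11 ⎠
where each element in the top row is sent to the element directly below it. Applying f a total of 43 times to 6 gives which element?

4

Tracing 6 → 1 → … returns to 6 after 4 steps, so 6 lies in a 4-cycle (1 8 4 6).
Powers repeat with period 4 on this cycle, and 43 mod 4 = 3, so f^43(6) = f^3(6).
Advancing 3 steps from 6: 6 → 1 → 8 → 4.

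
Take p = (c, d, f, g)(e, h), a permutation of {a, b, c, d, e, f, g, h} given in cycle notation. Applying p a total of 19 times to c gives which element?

g

c lies in the 4-cycle (c, d, f, g).
On a 4-cycle, p^4 is the identity, so p^19 = p^3 there (19 ≡ 3 mod 4).
Stepping 3 places around the cycle: c → d → f → g.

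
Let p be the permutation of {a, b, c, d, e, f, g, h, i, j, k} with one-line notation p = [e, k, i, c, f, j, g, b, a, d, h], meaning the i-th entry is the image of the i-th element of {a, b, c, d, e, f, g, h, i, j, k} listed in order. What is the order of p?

21

Decomposing into disjoint cycles gives cycle lengths 7, 3, 1.
The order is lcm(7, 3) = 21.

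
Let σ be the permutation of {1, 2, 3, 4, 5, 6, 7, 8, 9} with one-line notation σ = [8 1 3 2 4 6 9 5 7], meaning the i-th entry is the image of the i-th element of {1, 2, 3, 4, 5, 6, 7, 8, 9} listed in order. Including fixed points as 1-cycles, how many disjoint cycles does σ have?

The cycle decomposition is (1 8 5 4 2)(3)(6)(7 9), which has 4 cycles (counting 1-cycles).

4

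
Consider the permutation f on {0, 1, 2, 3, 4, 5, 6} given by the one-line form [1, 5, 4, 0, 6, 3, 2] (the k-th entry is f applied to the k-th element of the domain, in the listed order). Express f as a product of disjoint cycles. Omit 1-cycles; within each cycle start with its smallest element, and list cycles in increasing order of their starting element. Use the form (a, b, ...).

(0, 1, 5, 3)(2, 4, 6)

Start at 0 and follow images: 0 → 1 → 5 → 3 → 0, giving the cycle (0, 1, 5, 3).
Repeating from the next unused element and collecting all non-trivial cycles gives (0, 1, 5, 3)(2, 4, 6).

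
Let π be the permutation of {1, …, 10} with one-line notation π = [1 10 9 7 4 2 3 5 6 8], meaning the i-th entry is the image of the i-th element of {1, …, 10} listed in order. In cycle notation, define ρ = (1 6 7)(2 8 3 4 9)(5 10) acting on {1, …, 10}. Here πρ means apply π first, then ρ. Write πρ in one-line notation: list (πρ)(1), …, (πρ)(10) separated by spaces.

6 5 2 1 9 8 4 10 7 3

For each element, apply π then ρ: 1 → 1 → 6; 2 → 10 → 5; 3 → 9 → 2; 4 → 7 → 1; 5 → 4 → 9; 6 → 2 → 8; 7 → 3 → 4; 8 → 5 → 10; 9 → 6 → 7; 10 → 8 → 3.
Collecting the images, πρ = [6 5 2 1 9 8 4 10 7 3].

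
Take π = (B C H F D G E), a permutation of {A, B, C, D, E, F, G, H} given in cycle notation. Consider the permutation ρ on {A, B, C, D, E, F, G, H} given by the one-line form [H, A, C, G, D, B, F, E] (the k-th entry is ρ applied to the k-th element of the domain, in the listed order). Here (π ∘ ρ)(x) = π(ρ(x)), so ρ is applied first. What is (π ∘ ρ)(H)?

(π ∘ ρ)(H) = π(ρ(H)). ρ(H) = E, then π(E) = B. So (π ∘ ρ)(H) = B.

B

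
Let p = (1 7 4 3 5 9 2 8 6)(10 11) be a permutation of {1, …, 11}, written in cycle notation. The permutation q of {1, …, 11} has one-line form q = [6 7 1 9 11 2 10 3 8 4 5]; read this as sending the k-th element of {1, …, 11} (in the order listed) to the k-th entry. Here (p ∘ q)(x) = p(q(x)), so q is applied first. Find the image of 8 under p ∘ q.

5

q(8) = 3, then p(3) = 5; composing gives (p ∘ q)(8) = 5.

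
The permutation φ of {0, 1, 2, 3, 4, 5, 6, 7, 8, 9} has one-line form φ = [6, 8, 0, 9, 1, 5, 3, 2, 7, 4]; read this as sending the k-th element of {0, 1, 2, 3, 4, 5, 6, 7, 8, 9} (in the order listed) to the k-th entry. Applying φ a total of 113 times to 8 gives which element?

3

Tracing 8 → 7 → … returns to 8 after 9 steps, so 8 lies in a 9-cycle (0, 6, 3, 9, 4, 1, 8, 7, 2).
On a 9-cycle, φ^9 is the identity, so φ^113 = φ^5 there (113 ≡ 5 mod 9).
Stepping 5 places around the cycle: 8 → 7 → 2 → 0 → 6 → 3.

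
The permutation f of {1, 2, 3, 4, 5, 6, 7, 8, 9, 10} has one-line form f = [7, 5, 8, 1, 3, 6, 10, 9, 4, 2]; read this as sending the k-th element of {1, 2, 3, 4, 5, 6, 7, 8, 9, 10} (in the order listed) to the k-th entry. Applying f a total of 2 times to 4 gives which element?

7

Tracing 4 → 1 → … returns to 4 after 9 steps, so 4 lies in a 9-cycle (1 7 10 2 5 3 8 9 4).
Stepping 2 places around the cycle: 4 → 1 → 7.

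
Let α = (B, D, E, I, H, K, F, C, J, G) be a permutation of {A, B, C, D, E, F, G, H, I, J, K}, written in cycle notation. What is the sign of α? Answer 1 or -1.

The cycle lengths are 10, 1.
A cycle is odd iff its length is even; α has 1 even-length cycle, so sgn(α) = (−1)^1 and α is odd.

-1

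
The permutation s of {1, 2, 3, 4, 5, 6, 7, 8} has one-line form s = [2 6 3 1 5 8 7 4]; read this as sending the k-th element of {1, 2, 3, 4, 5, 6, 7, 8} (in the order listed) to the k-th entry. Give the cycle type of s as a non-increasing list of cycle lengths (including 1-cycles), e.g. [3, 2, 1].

[5, 1, 1, 1]

The disjoint cycles are (1, 2, 6, 8, 4)(3)(5)(7), with lengths 5, 1, 1, 1 in non-increasing order.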